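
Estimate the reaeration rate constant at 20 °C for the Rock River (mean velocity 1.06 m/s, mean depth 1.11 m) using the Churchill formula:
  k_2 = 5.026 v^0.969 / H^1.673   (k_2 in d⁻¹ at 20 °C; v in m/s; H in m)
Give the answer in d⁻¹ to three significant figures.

k_2 ≈ 4.47 d⁻¹

k_2 = 5.026 × 1.06^0.969 / 1.11^1.673 = 5.026 × 1.058 / 1.191 = 4.466 d⁻¹.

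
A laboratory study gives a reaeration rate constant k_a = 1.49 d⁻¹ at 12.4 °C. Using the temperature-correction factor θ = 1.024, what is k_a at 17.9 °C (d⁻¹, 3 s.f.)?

k_a ≈ 1.70 d⁻¹

k_a(T₂) = k_a(T₁) · θ^(T₂−T₁) = 1.49 × 1.024^(17.9−12.4)
= 1.49 × 1.024^5.50 = 1.49 × 1.139 = 1.698 d⁻¹.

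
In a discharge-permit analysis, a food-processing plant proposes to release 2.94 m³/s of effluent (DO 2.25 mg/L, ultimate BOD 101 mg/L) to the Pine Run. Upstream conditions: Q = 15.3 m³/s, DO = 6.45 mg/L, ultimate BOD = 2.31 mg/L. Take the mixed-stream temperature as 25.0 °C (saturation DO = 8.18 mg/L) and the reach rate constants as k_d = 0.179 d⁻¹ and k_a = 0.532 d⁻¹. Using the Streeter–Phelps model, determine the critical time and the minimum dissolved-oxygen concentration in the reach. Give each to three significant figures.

Mixed DO = (15.3×6.45 + 2.94×2.25)/(15.3+2.94) = 105.3/18.24 = 5.773 mg/L.
Mixed L₀ = (15.3×2.31 + 2.94×101)/(18.24) = 332.3/18.24 = 18.22 mg/L.
Initial deficit D₀ = C_s − DO₀ = 8.18 − 5.773 = 2.407 mg/L.
t_c = (1/0.3530) ln[(0.532/0.179)(1 − 2.407×0.3530/(0.179×18.22))] = 2.833 × ln(2.198) = 2.231 d.
D_c = (0.179/0.532) × 18.22 × e^(−0.179×2.231) = 0.3365 × 18.22 × 0.6708 = 4.112 mg/L.
Minimum DO = 8.18 − 4.112 = 4.068 mg/L.

t_c ≈ 2.23 d; minimum DO ≈ 4.07 mg/L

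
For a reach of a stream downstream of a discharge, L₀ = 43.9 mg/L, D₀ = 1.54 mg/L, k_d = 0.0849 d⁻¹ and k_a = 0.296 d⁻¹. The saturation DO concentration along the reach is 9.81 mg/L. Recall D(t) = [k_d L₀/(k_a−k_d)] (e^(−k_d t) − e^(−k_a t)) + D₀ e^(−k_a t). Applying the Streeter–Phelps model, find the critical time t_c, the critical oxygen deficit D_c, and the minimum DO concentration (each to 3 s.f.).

t_c ≈ 5.48 d; D_c ≈ 7.90 mg/L; min DO ≈ 1.91 mg/L

With k_a/k_d = 3.486 and 1 − D₀(k_a−k_d)/(k_d L₀) = 0.9128,
t_c = ln(3.486 × 0.9128) / (0.296 − 0.0849) = ln(3.182) / 0.2111 = 1.158/0.2111 = 5.484 d.
D_c = (k_d/k_a) L₀ e^(−k_d t_c) = (0.0849/0.296) × 43.9 × e^(−0.0849×5.484) = 0.2868 × 43.9 × 0.6278 = 7.905 mg/L.
Minimum DO = C_s − D_c = 9.81 − 7.905 = 1.905 mg/L.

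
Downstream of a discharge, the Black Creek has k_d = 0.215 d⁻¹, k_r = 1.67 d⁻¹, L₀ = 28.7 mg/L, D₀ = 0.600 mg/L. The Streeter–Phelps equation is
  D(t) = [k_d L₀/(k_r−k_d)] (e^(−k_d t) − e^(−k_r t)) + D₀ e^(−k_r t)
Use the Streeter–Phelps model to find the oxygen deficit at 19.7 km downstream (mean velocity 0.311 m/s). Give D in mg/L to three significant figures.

D ≈ 2.55 mg/L

Travel time t = x/v = 19.7 km / (0.311 m/s) = 19700 m / 0.311 m/s = 63340 s = 0.7331 d.
k_d L₀/(k_r−k_d) = 0.215×28.7/(1.67−0.215) = 6.170/1.455 = 4.241 mg/L.
e^(−k_d t) = e^(−0.215×0.7331) = 0.8542; e^(−k_r t) = e^(−1.67×0.7331) = 0.2939.
D = 4.241 × (0.8542 − 0.2939) + 0.600 × 0.2939 = 2.376 + 0.1764 = 2.552 mg/L.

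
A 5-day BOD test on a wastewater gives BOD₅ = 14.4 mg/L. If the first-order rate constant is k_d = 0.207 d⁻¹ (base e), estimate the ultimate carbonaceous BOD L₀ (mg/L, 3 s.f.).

BOD₅ = L₀(1 − e^(−5k_d)) ⇒ L₀ = BOD₅ / (1 − e^(−5×0.207))
= 14.4 / (1 − 0.3552) = 14.4 / 0.6448 = 22.33 mg/L.

L₀ ≈ 22.3 mg/L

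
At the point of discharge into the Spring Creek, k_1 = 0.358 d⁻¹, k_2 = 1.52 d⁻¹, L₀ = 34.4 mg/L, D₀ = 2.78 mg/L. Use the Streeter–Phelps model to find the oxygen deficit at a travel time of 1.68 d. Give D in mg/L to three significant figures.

k_1 L₀/(k_2−k_1) = 0.358×34.4/(1.52−0.358) = 12.32/1.162 = 10.60 mg/L.
e^(−k_1 t) = e^(−0.358×1.680) = 0.5480; e^(−k_2 t) = e^(−1.52×1.680) = 0.07780.
D = 10.60 × (0.5480 − 0.07780) + 2.78 × 0.07780 = 4.984 + 0.2163 = 5.200 mg/L.

D ≈ 5.20 mg/L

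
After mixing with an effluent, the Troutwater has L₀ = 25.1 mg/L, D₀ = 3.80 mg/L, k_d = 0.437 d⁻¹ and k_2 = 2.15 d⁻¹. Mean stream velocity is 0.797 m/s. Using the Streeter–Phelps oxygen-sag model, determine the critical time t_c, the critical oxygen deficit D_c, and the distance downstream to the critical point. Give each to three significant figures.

t_c ≈ 0.405 d; D_c ≈ 4.27 mg/L; x_c ≈ 27.9 km

t_c = [1/(k_2−k_d)] ln[(k_2/k_d)(1 − D₀(k_2−k_d)/(k_d L₀))]
= [1/(2.15−0.437)] ln[(2.15/0.437)(1 − 3.80×1.713/(0.437×25.1))]
= (1/1.713) ln[4.920 × 0.4065] = 0.5838 × ln(2.000) = 0.5838 × 0.6932 = 0.4047 d.
D_c = (k_d/k_2) L₀ e^(−k_d t_c) = (0.437/2.15) × 25.1 × e^(−0.437×0.4047) = 0.2033 × 25.1 × 0.8379 = 4.275 mg/L.
x_c = v t_c = 0.797 m/s × 0.4047 d × 86400 s/d = 27870 m ≈ 27.9 km.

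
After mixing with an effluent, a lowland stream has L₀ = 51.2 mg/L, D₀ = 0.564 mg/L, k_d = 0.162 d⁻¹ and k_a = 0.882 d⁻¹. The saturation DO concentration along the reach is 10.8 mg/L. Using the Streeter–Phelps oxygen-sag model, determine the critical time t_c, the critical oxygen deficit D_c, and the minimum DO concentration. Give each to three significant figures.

With k_a/k_d = 5.444 and 1 − D₀(k_a−k_d)/(k_d L₀) = 0.9510,
t_c = ln(5.444 × 0.9510) / (0.882 − 0.162) = ln(5.178) / 0.7200 = 1.644/0.7200 = 2.284 d.
L(t_c) = L₀ e^(−k_d t_c) = 51.2 × 0.6907 = 35.37 mg/L, and at the critical point k_a D_c = k_d L, so D_c = (0.162/0.882) × 35.37 = 6.496 mg/L.
Minimum DO = C_s − D_c = 10.8 − 6.496 = 4.304 mg/L.

t_c ≈ 2.28 d; D_c ≈ 6.50 mg/L; min DO ≈ 4.30 mg/L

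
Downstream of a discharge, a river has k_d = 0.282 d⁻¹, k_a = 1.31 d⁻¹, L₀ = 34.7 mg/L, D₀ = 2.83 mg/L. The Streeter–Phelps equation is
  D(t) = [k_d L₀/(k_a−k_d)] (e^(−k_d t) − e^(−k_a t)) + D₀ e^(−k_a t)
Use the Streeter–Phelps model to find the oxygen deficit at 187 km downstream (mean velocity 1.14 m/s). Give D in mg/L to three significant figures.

D ≈ 5.02 mg/L

Travel time t = x/v = 187 km / (1.14 m/s) = 187000 m / 1.14 m/s = 164000 s = 1.899 d.
k_d L₀/(k_a−k_d) = 0.282×34.7/(1.31−0.282) = 9.785/1.028 = 9.519 mg/L.
e^(−k_d t) = e^(−0.282×1.899) = 0.5854; e^(−k_a t) = e^(−1.31×1.899) = 0.08315.
D = 9.519 × (0.5854 − 0.08315) + 2.83 × 0.08315 = 4.781 + 0.2353 = 5.017 mg/L.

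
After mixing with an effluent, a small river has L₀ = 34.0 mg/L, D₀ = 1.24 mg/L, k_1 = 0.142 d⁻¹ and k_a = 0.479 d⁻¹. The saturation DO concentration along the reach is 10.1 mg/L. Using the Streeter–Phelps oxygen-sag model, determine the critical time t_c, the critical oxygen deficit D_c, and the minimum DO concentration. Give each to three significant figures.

With k_a/k_1 = 3.373 and 1 − D₀(k_a−k_1)/(k_1 L₀) = 0.9134,
t_c = ln(3.373 × 0.9134) / (0.479 − 0.142) = ln(3.081) / 0.3370 = 1.125/0.3370 = 3.339 d.
D_c = (k_1/k_a) L₀ e^(−k_1 t_c) = (0.142/0.479) × 34.0 × e^(−0.142×3.339) = 0.2965 × 34.0 × 0.6224 = 6.273 mg/L.
Minimum DO = C_s − D_c = 10.1 − 6.273 = 3.827 mg/L.

t_c ≈ 3.34 d; D_c ≈ 6.27 mg/L; min DO ≈ 3.83 mg/L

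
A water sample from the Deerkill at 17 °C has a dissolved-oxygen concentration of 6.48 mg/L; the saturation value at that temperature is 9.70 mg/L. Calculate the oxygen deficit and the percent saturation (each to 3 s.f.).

D ≈ 3.22 mg/L; 66.8 % saturation

D = C_s − C = 9.70 − 6.48 = 3.22 mg/L.
% saturation = 6.48/9.70 × 100 = 66.8 %.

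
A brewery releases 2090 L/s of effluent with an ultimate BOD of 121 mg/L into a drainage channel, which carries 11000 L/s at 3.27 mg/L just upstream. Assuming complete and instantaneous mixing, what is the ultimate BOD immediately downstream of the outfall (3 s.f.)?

22.1 mg/L

Flow-weighted mixing: C = (Q_r C_r + Q_w C_w)/(Q_r + Q_w)
= (11000×3.27 + 2090×121)/(11000 + 2090) = 288900/13090 = 22.07 mg/L.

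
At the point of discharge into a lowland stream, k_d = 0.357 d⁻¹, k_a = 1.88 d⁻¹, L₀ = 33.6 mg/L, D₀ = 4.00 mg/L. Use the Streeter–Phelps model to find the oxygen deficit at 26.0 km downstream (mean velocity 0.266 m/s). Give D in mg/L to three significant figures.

D ≈ 4.80 mg/L

Travel time t = x/v = 26.0 km / (0.266 m/s) = 26000 m / 0.266 m/s = 97740 s = 1.131 d.
k_d L₀/(k_a−k_d) = 0.357×33.6/(1.88−0.357) = 12.00/1.523 = 7.876 mg/L.
e^(−k_d t) = e^(−0.357×1.131) = 0.6677; e^(−k_a t) = e^(−1.88×1.131) = 0.1192.
D = 7.876 × (0.6677 − 0.1192) + 4.00 × 0.1192 = 4.320 + 0.4769 = 4.797 mg/L.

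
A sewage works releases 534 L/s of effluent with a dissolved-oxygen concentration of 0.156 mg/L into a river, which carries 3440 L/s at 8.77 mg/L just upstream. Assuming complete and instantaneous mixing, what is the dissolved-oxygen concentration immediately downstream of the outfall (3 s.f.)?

7.61 mg/L

Flow-weighted mixing: C = (Q_r C_r + Q_w C_w)/(Q_r + Q_w)
= (3440×8.77 + 534×0.156)/(3440 + 534) = 30250/3974 = 7.613 mg/L.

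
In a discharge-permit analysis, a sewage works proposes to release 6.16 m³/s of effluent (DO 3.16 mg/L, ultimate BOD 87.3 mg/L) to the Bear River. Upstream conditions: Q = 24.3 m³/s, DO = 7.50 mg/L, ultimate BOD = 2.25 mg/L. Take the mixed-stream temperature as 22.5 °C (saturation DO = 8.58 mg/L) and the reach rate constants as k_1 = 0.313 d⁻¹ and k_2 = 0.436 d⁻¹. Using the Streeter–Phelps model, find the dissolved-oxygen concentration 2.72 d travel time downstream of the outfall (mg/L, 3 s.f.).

DO ≈ 1.97 mg/L

Mixed DO = (24.3×7.50 + 6.16×3.16)/(24.3+6.16) = 201.7/30.46 = 6.622 mg/L.
Mixed L₀ = (24.3×2.25 + 6.16×87.3)/(30.46) = 592.4/30.46 = 19.45 mg/L.
Initial deficit D₀ = C_s − DO₀ = 8.58 − 6.622 = 1.958 mg/L.
D(2.72) = [0.313×19.45/(0.436−0.313)](e^(−0.313×2.72) − e^(−0.436×2.72)) + 1.958 e^(−0.436×2.72)
= 49.49 × (0.4268 − 0.3055) + 1.958 × 0.3055 = 6.605 mg/L.
DO = 8.58 − 6.605 = 1.975 mg/L.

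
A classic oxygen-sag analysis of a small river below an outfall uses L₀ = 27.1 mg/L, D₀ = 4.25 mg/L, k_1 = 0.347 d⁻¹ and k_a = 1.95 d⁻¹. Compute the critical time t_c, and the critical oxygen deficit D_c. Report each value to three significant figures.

t_c ≈ 0.273 d; D_c ≈ 4.39 mg/L

t_c = [1/(k_a−k_1)] ln[(k_a/k_1)(1 − D₀(k_a−k_1)/(k_1 L₀))]
= [1/(1.95−0.347)] ln[(1.95/0.347)(1 − 4.25×1.603/(0.347×27.1))]
= (1/1.603) ln[5.620 × 0.2755] = 0.6238 × ln(1.548) = 0.6238 × 0.4372 = 0.2727 d.
D_c = (k_1/k_a) L₀ e^(−k_1 t_c) = (0.347/1.95) × 27.1 × e^(−0.347×0.2727) = 0.1779 × 27.1 × 0.9097 = 4.387 mg/L.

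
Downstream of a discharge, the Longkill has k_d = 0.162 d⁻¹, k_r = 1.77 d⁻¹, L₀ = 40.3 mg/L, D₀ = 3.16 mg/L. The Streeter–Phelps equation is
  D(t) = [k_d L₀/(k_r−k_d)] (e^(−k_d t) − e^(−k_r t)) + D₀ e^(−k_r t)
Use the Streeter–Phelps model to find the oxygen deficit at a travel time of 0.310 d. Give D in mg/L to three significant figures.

k_d L₀/(k_r−k_d) = 0.162×40.3/(1.77−0.162) = 6.529/1.608 = 4.060 mg/L.
e^(−k_d t) = e^(−0.162×0.3100) = 0.9510; e^(−k_r t) = e^(−1.77×0.3100) = 0.5777.
D = 4.060 × (0.9510 − 0.5777) + 3.16 × 0.5777 = 1.516 + 1.826 = 3.341 mg/L.

D ≈ 3.34 mg/L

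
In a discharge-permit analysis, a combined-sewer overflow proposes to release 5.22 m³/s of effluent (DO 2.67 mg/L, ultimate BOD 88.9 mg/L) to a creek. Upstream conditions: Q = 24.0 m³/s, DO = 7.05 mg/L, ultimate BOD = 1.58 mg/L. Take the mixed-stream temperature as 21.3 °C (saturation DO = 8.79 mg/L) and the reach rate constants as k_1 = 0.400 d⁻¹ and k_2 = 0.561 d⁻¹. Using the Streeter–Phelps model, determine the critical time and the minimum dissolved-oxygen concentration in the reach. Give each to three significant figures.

t_c ≈ 1.72 d; minimum DO ≈ 2.64 mg/L

Mixed DO = (24.0×7.05 + 5.22×2.67)/(24.0+5.22) = 183.1/29.22 = 6.268 mg/L.
Mixed L₀ = (24.0×1.58 + 5.22×88.9)/(29.22) = 502.0/29.22 = 17.18 mg/L.
Initial deficit D₀ = C_s − DO₀ = 8.79 − 6.268 = 2.522 mg/L.
t_c = (1/0.1610) ln[(0.561/0.400)(1 − 2.522×0.1610/(0.400×17.18))] = 6.211 × ln(1.320) = 1.723 d.
D_c = (0.400/0.561) × 17.18 × e^(−0.400×1.723) = 0.7130 × 17.18 × 0.5021 = 6.150 mg/L.
Minimum DO = 8.79 − 6.150 = 2.640 mg/L.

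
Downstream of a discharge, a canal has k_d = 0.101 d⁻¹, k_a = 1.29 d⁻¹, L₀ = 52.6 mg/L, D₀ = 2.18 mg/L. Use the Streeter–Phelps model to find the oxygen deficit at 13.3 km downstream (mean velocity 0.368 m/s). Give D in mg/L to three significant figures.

D ≈ 2.95 mg/L

Travel time t = x/v = 13.3 km / (0.368 m/s) = 13300 m / 0.368 m/s = 36140 s = 0.4183 d.
k_d L₀/(k_a−k_d) = 0.101×52.6/(1.29−0.101) = 5.313/1.189 = 4.468 mg/L.
e^(−k_d t) = e^(−0.101×0.4183) = 0.9586; e^(−k_a t) = e^(−1.29×0.4183) = 0.5830.
D = 4.468 × (0.9586 − 0.5830) + 2.18 × 0.5830 = 1.678 + 1.271 = 2.949 mg/L.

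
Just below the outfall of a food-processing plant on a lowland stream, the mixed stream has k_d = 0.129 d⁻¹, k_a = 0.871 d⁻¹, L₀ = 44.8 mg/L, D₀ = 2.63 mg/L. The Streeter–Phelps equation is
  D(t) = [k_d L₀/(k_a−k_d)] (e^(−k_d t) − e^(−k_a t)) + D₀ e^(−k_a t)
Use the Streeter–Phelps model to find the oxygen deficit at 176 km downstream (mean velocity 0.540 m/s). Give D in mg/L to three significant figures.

Travel time t = x/v = 176 km / (0.540 m/s) = 176000 m / 0.540 m/s = 325900 s = 3.772 d.
k_d L₀/(k_a−k_d) = 0.129×44.8/(0.871−0.129) = 5.779/0.7420 = 7.789 mg/L.
e^(−k_d t) = e^(−0.129×3.772) = 0.6147; e^(−k_a t) = e^(−0.871×3.772) = 0.03742.
D = 7.789 × (0.6147 − 0.03742) + 2.63 × 0.03742 = 4.496 + 0.09840 = 4.595 mg/L.

D ≈ 4.59 mg/L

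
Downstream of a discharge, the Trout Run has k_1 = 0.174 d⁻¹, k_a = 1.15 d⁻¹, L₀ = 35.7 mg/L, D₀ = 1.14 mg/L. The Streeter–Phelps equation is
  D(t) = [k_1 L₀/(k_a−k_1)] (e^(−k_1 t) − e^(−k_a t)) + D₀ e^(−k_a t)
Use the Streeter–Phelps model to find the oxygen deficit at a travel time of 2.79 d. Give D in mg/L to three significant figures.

k_1 L₀/(k_a−k_1) = 0.174×35.7/(1.15−0.174) = 6.212/0.9760 = 6.365 mg/L.
e^(−k_1 t) = e^(−0.174×2.790) = 0.6154; e^(−k_a t) = e^(−1.15×2.790) = 0.04042.
D = 6.365 × (0.6154 − 0.04042) + 1.14 × 0.04042 = 3.660 + 0.04608 = 3.706 mg/L.

D ≈ 3.71 mg/L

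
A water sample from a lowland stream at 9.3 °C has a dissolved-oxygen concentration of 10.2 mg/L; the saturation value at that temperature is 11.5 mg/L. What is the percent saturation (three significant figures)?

88.7 % saturation

% saturation = C/C_s × 100 = 10.2/11.5 × 100 = 88.7 %.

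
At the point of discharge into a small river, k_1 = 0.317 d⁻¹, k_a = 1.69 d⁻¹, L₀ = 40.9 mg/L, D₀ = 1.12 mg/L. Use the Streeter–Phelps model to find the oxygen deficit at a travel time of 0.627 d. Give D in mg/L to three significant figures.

k_1 L₀/(k_a−k_1) = 0.317×40.9/(1.69−0.317) = 12.97/1.373 = 9.443 mg/L.
e^(−k_1 t) = e^(−0.317×0.6270) = 0.8197; e^(−k_a t) = e^(−1.69×0.6270) = 0.3466.
D = 9.443 × (0.8197 − 0.3466) + 1.12 × 0.3466 = 4.468 + 0.3882 = 4.856 mg/L.

D ≈ 4.86 mg/L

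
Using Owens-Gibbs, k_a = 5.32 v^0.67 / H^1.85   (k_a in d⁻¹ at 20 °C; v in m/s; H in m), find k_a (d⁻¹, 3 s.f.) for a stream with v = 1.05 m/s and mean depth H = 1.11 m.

k_a ≈ 4.53 d⁻¹

k_a = 5.32 × 1.05^0.67 / 1.11^1.85 = 5.32 × 1.033 / 1.213 = 4.532 d⁻¹.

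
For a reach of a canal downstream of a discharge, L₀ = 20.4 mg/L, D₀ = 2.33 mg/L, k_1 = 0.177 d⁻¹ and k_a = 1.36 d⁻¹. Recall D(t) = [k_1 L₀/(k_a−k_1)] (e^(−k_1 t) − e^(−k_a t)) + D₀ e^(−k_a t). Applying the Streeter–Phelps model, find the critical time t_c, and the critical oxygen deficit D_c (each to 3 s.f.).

t_c = [1/(k_a−k_1)] ln[(k_a/k_1)(1 − D₀(k_a−k_1)/(k_1 L₀))]
= [1/(1.36−0.177)] ln[(1.36/0.177)(1 − 2.33×1.183/(0.177×20.4))]
= (1/1.183) ln[7.684 × 0.2366] = 0.8453 × ln(1.818) = 0.8453 × 0.5978 = 0.5053 d.
D_c = (k_1/k_a) L₀ e^(−k_1 t_c) = (0.177/1.36) × 20.4 × e^(−0.177×0.5053) = 0.1301 × 20.4 × 0.9144 = 2.428 mg/L.

t_c ≈ 0.505 d; D_c ≈ 2.43 mg/L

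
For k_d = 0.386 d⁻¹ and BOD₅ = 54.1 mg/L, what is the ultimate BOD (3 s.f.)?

L₀ ≈ 63.3 mg/L

BOD₅ = L₀(1 − e^(−5k_d)) ⇒ L₀ = BOD₅ / (1 − e^(−5×0.386))
= 54.1 / (1 − 0.1451) = 54.1 / 0.8549 = 63.29 mg/L.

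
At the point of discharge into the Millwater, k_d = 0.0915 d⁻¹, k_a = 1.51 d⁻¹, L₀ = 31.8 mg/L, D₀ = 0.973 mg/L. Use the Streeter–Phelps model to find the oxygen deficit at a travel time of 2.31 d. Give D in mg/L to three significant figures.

D ≈ 1.63 mg/L

k_d L₀/(k_a−k_d) = 0.0915×31.8/(1.51−0.0915) = 2.910/1.419 = 2.051 mg/L.
e^(−k_d t) = e^(−0.0915×2.310) = 0.8095; e^(−k_a t) = e^(−1.51×2.310) = 0.03056.
D = 2.051 × (0.8095 − 0.03056) + 0.973 × 0.03056 = 1.598 + 0.02973 = 1.627 mg/L.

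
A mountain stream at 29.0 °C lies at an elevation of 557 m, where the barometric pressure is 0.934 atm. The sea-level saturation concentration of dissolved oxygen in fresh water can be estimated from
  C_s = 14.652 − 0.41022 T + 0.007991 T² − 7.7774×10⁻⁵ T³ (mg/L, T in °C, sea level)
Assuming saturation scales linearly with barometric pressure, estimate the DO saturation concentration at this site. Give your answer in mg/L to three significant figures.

At sea level: C_s = 14.652 − 0.41022×29.0 + 0.007991×29.0² − 7.7774×10⁻⁵×29.0³ = 7.579 mg/L.
Pressure correction: C_s' = 7.579 × 0.934 = 7.079 mg/L.

C_s ≈ 7.08 mg/L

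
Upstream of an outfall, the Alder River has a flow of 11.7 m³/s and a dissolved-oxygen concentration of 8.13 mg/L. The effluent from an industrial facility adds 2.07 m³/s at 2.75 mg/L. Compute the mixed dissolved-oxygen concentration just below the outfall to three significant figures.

Flow-weighted mixing: C = (Q_r C_r + Q_w C_w)/(Q_r + Q_w)
= (11.7×8.13 + 2.07×2.75)/(11.7 + 2.07) = 100.8/13.77 = 7.321 mg/L.

7.32 mg/L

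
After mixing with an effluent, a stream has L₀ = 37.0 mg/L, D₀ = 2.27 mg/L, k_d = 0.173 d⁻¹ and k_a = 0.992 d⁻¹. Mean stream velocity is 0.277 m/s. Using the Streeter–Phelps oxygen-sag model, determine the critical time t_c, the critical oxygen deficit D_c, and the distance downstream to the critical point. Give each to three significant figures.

t_c = [1/(k_a−k_d)] ln[(k_a/k_d)(1 − D₀(k_a−k_d)/(k_d L₀))]
= [1/(0.992−0.173)] ln[(0.992/0.173)(1 − 2.27×0.8190/(0.173×37.0))]
= (1/0.8190) ln[5.734 × 0.7096] = 1.221 × ln(4.069) = 1.221 × 1.403 = 1.713 d.
L(t_c) = L₀ e^(−k_d t_c) = 37.0 × 0.7435 = 27.51 mg/L, and at the critical point k_a D_c = k_d L, so D_c = (0.173/0.992) × 27.51 = 4.797 mg/L.
x_c = v t_c = 0.277 m/s × 1.713 d × 86400 s/d = 41010 m ≈ 41.0 km.

t_c ≈ 1.71 d; D_c ≈ 4.80 mg/L; x_c ≈ 41.0 km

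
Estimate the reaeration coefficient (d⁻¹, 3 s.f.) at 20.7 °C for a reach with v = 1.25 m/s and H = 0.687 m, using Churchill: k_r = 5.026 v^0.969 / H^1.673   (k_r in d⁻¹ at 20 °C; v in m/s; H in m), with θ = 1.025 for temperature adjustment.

k_r(20) = 5.026 × 1.25^0.969 / 0.687^1.673 = 5.026 × 1.241 / 0.5336 = 11.69 d⁻¹.
k_r(20.7) = 11.69 × 1.025^(20.7−20) = 11.69 × 1.017 = 11.90 d⁻¹.

k_r ≈ 11.9 d⁻¹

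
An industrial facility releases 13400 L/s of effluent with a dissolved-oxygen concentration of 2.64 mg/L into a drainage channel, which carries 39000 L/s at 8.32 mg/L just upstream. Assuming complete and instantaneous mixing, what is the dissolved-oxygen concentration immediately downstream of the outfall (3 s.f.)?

6.87 mg/L

Flow-weighted mixing: C = (Q_r C_r + Q_w C_w)/(Q_r + Q_w)
= (39000×8.32 + 13400×2.64)/(39000 + 13400) = 359900/52400 = 6.867 mg/L.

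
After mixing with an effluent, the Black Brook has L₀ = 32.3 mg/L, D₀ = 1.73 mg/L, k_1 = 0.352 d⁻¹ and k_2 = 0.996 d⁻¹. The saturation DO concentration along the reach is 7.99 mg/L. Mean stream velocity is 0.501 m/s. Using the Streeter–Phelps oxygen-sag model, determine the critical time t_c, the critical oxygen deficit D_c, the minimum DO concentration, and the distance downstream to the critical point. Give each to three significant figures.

t_c ≈ 1.45 d; D_c ≈ 6.84 mg/L; min DO ≈ 1.15 mg/L; x_c ≈ 63.0 km

With k_2/k_1 = 2.830 and 1 − D₀(k_2−k_1)/(k_1 L₀) = 0.9020,
t_c = ln(2.830 × 0.9020) / (0.996 − 0.352) = ln(2.552) / 0.6440 = 0.9370/0.6440 = 1.455 d.
L(t_c) = L₀ e^(−k_1 t_c) = 32.3 × 0.5992 = 19.35 mg/L, and at the critical point k_2 D_c = k_1 L, so D_c = (0.352/0.996) × 19.35 = 6.840 mg/L.
Minimum DO = C_s − D_c = 7.99 − 6.840 = 1.150 mg/L.
x_c = v t_c = 0.501 m/s × 1.455 d × 86400 s/d = 62980 m ≈ 63.0 km.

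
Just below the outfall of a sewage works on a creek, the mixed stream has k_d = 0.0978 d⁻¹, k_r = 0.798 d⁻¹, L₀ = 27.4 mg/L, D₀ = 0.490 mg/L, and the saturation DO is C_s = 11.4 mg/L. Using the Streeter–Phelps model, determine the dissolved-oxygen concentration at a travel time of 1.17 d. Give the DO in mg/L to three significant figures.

DO ≈ 9.30 mg/L

k_d L₀/(k_r−k_d) = 0.0978×27.4/(0.798−0.0978) = 2.680/0.7002 = 3.827 mg/L.
e^(−k_d t) = e^(−0.0978×1.170) = 0.8919; e^(−k_r t) = e^(−0.798×1.170) = 0.3931.
D = 3.827 × (0.8919 − 0.3931) + 0.490 × 0.3931 = 1.909 + 0.1926 = 2.101 mg/L.
DO = C_s − D = 11.4 − 2.101 = 9.299 mg/L.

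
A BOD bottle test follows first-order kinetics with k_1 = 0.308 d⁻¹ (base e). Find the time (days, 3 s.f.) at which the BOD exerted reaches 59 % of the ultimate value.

t ≈ 2.89 d

y/L₀ = 1 − e^(−k_1 t) = 0.59 ⇒ e^(−k_1 t) = 0.410
t = −ln(0.410) / 0.308 = 0.8916 / 0.308 = 2.895 d.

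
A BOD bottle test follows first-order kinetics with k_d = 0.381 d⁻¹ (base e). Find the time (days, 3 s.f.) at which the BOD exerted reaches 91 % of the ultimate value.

t ≈ 6.32 d

y/L₀ = 1 − e^(−k_d t) = 0.91 ⇒ e^(−k_d t) = 0.0900
t = −ln(0.0900) / 0.381 = 2.408 / 0.381 = 6.320 d.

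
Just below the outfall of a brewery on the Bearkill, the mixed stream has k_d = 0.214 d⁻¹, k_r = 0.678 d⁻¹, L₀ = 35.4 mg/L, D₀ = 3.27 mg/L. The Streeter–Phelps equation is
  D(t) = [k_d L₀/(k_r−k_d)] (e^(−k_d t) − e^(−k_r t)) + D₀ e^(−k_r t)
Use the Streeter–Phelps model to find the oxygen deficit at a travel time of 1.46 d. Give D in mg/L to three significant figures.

D ≈ 7.09 mg/L

k_d L₀/(k_r−k_d) = 0.214×35.4/(0.678−0.214) = 7.576/0.4640 = 16.33 mg/L.
e^(−k_d t) = e^(−0.214×1.460) = 0.7317; e^(−k_r t) = e^(−0.678×1.460) = 0.3716.
D = 16.33 × (0.7317 − 0.3716) + 3.27 × 0.3716 = 5.878 + 1.215 = 7.093 mg/L.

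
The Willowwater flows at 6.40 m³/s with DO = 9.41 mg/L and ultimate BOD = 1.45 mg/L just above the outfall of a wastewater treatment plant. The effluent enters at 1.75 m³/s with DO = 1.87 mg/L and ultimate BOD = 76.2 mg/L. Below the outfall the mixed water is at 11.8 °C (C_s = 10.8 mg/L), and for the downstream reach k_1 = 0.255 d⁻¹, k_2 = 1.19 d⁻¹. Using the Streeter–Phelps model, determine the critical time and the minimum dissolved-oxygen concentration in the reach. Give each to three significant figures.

Mixed DO = (6.40×9.41 + 1.75×1.87)/(6.40+1.75) = 63.50/8.150 = 7.791 mg/L.
Mixed L₀ = (6.40×1.45 + 1.75×76.2)/(8.150) = 142.6/8.150 = 17.50 mg/L.
Initial deficit D₀ = C_s − DO₀ = 10.8 − 7.791 = 3.009 mg/L.
t_c = (1/0.9350) ln[(1.19/0.255)(1 − 3.009×0.9350/(0.255×17.50))] = 1.070 × ln(1.725) = 0.5829 d.
D_c = (0.255/1.19) × 17.50 × e^(−0.255×0.5829) = 0.2143 × 17.50 × 0.8619 = 3.232 mg/L.
Minimum DO = 10.8 − 3.232 = 7.568 mg/L.

t_c ≈ 0.583 d; minimum DO ≈ 7.57 mg/L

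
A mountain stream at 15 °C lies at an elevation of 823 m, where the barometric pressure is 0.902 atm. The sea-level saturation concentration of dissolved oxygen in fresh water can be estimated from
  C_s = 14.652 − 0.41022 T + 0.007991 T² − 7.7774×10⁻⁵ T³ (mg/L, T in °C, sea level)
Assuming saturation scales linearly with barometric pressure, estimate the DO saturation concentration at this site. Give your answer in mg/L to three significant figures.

C_s ≈ 9.05 mg/L

At sea level: C_s = 14.652 − 0.41022×15 + 0.007991×15² − 7.7774×10⁻⁵×15³ = 10.03 mg/L.
Pressure correction: C_s' = 10.03 × 0.902 = 9.051 mg/L.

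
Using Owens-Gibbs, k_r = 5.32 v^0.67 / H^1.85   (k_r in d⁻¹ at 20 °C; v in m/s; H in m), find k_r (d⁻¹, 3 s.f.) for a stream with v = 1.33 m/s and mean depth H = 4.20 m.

k_r ≈ 0.453 d⁻¹

k_r = 5.32 × 1.33^0.67 / 4.20^1.85 = 5.32 × 1.211 / 14.22 = 0.4528 d⁻¹.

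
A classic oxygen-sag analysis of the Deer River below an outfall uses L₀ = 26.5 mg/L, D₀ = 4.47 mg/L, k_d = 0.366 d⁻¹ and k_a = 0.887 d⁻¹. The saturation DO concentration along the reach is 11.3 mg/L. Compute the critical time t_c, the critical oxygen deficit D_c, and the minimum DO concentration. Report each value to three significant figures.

t_c ≈ 1.17 d; D_c ≈ 7.12 mg/L; min DO ≈ 4.18 mg/L

t_c = [1/(k_a−k_d)] ln[(k_a/k_d)(1 − D₀(k_a−k_d)/(k_d L₀))]
= [1/(0.887−0.366)] ln[(0.887/0.366)(1 − 4.47×0.5210/(0.366×26.5))]
= (1/0.5210) ln[2.423 × 0.7599] = 1.919 × ln(1.842) = 1.919 × 0.6106 = 1.172 d.
L(t_c) = L₀ e^(−k_d t_c) = 26.5 × 0.6512 = 17.26 mg/L, and at the critical point k_a D_c = k_d L, so D_c = (0.366/0.887) × 17.26 = 7.120 mg/L.
Minimum DO = C_s − D_c = 11.3 − 7.120 = 4.180 mg/L.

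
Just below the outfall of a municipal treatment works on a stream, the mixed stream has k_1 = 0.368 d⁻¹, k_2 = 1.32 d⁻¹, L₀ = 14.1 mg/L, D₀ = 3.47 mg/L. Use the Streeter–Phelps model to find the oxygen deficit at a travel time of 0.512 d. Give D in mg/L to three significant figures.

k_1 L₀/(k_2−k_1) = 0.368×14.1/(1.32−0.368) = 5.189/0.9520 = 5.450 mg/L.
e^(−k_1 t) = e^(−0.368×0.5120) = 0.8283; e^(−k_2 t) = e^(−1.32×0.5120) = 0.5087.
D = 5.450 × (0.8283 − 0.5087) + 3.47 × 0.5087 = 1.742 + 1.765 = 3.507 mg/L.

D ≈ 3.51 mg/L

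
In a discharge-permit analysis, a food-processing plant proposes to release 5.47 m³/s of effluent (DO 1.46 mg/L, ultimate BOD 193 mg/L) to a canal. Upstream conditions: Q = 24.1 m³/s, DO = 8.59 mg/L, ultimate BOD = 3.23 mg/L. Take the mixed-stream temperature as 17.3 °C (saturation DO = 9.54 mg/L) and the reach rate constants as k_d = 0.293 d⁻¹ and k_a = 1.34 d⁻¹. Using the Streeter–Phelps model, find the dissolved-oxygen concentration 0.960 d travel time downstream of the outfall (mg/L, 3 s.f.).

DO ≈ 3.78 mg/L

Mixed DO = (24.1×8.59 + 5.47×1.46)/(24.1+5.47) = 215.0/29.57 = 7.271 mg/L.
Mixed L₀ = (24.1×3.23 + 5.47×193)/(29.57) = 1134/29.57 = 38.33 mg/L.
Initial deficit D₀ = C_s − DO₀ = 9.54 − 7.271 = 2.269 mg/L.
D(0.960) = [0.293×38.33/(1.34−0.293)](e^(−0.293×0.960) − e^(−1.34×0.960)) + 2.269 e^(−1.34×0.960)
= 10.73 × (0.7548 − 0.2763) + 2.269 × 0.2763 = 5.761 mg/L.
DO = 9.54 − 5.761 = 3.779 mg/L.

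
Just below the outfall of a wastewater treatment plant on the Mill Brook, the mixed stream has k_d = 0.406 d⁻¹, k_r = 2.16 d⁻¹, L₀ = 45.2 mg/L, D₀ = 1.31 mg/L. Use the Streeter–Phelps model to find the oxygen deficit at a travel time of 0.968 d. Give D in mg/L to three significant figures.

D ≈ 5.93 mg/L

k_d L₀/(k_r−k_d) = 0.406×45.2/(2.16−0.406) = 18.35/1.754 = 10.46 mg/L.
e^(−k_d t) = e^(−0.406×0.9680) = 0.6750; e^(−k_r t) = e^(−2.16×0.9680) = 0.1236.
D = 10.46 × (0.6750 − 0.1236) + 1.31 × 0.1236 = 5.769 + 0.1619 = 5.931 mg/L.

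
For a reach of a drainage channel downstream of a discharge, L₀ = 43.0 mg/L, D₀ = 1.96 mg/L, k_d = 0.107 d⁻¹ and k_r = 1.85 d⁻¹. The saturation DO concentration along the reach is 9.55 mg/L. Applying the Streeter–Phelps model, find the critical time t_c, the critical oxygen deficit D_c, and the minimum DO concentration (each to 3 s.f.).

t_c ≈ 0.857 d; D_c ≈ 2.27 mg/L; min DO ≈ 7.28 mg/L

At the critical point dD/dt = 0, so k_d L₀ e^(−k_d t) = k_r D. Substituting D(t) from the Streeter–Phelps equation and solving for t gives
t_c = ln[(k_r/k_d)(1 − D₀(k_r−k_d)/(k_d L₀))] / (k_r−k_d).
Here k_r−k_d = 1.743 d⁻¹ and 1 − D₀(k_r−k_d)/(k_d L₀) = 1 − 1.96×1.743/(0.107×43.0) = 0.2575, so
t_c = ln(17.29 × 0.2575) / 1.743 = 1.493 / 1.743 = 0.8568 d.
D_c = (k_d/k_r) L₀ e^(−k_d t_c) = (0.107/1.85) × 43.0 × e^(−0.107×0.8568) = 0.05784 × 43.0 × 0.9124 = 2.269 mg/L.
Minimum DO = C_s − D_c = 9.55 − 2.269 = 7.281 mg/L.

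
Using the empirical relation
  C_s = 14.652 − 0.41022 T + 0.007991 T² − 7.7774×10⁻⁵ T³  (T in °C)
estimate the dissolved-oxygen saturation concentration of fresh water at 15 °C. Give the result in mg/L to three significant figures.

C_s = 14.652 − 0.41022×15 + 0.007991×15² − 7.7774×10⁻⁵×15³ = 10.03 mg/L.

C_s ≈ 10.0 mg/L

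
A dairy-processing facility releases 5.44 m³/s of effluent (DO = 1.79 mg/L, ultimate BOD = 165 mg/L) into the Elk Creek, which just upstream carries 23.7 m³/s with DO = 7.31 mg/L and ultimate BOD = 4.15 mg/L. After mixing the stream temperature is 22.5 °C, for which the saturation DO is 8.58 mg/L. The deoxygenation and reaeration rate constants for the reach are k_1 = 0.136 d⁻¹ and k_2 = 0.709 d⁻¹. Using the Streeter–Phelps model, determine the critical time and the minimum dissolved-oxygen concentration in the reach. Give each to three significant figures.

Mixed DO = (23.7×7.31 + 5.44×1.79)/(23.7+5.44) = 183.0/29.14 = 6.279 mg/L.
Mixed L₀ = (23.7×4.15 + 5.44×165)/(29.14) = 996.0/29.14 = 34.18 mg/L.
Initial deficit D₀ = C_s − DO₀ = 8.58 − 6.279 = 2.301 mg/L.
t_c = (1/0.5730) ln[(0.709/0.136)(1 − 2.301×0.5730/(0.136×34.18))] = 1.745 × ln(3.735) = 2.300 d.
D_c = (0.136/0.709) × 34.18 × e^(−0.136×2.300) = 0.1918 × 34.18 × 0.7314 = 4.795 mg/L.
Minimum DO = 8.58 − 4.795 = 3.785 mg/L.

t_c ≈ 2.30 d; minimum DO ≈ 3.78 mg/L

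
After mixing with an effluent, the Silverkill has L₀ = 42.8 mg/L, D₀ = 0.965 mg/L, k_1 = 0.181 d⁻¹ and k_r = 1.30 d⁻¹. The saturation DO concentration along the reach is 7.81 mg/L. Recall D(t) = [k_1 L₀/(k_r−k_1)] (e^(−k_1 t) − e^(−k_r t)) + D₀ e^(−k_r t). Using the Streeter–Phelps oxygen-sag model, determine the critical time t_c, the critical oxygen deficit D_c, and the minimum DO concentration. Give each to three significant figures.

t_c ≈ 1.63 d; D_c ≈ 4.44 mg/L; min DO ≈ 3.37 mg/L

At the critical point dD/dt = 0, so k_1 L₀ e^(−k_1 t) = k_r D. Substituting D(t) from the Streeter–Phelps equation and solving for t gives
t_c = ln[(k_r/k_1)(1 − D₀(k_r−k_1)/(k_1 L₀))] / (k_r−k_1).
Here k_r−k_1 = 1.119 d⁻¹ and 1 − D₀(k_r−k_1)/(k_1 L₀) = 1 − 0.965×1.119/(0.181×42.8) = 0.8606, so
t_c = ln(7.182 × 0.8606) / 1.119 = 1.822 / 1.119 = 1.628 d.
D_c = (k_1/k_r) L₀ e^(−k_1 t_c) = (0.181/1.30) × 42.8 × e^(−0.181×1.628) = 0.1392 × 42.8 × 0.7448 = 4.438 mg/L.
Minimum DO = C_s − D_c = 7.81 − 4.438 = 3.372 mg/L.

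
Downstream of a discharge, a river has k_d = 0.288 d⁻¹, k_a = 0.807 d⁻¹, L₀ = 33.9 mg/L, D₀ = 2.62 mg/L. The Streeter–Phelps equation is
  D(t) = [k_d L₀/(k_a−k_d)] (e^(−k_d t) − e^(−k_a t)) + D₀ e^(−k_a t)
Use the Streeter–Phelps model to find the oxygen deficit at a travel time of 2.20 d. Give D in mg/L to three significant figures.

D ≈ 7.24 mg/L

k_d L₀/(k_a−k_d) = 0.288×33.9/(0.807−0.288) = 9.763/0.5190 = 18.81 mg/L.
e^(−k_d t) = e^(−0.288×2.200) = 0.5307; e^(−k_a t) = e^(−0.807×2.200) = 0.1694.
D = 18.81 × (0.5307 − 0.1694) + 2.62 × 0.1694 = 6.796 + 0.4439 = 7.240 mg/L.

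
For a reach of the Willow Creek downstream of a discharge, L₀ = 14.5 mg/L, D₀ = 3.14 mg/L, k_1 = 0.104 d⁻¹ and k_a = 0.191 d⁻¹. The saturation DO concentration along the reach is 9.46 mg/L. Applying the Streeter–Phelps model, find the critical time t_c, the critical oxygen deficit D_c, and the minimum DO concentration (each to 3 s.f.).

t_c ≈ 4.69 d; D_c ≈ 4.85 mg/L; min DO ≈ 4.61 mg/L

With k_a/k_1 = 1.837 and 1 − D₀(k_a−k_1)/(k_1 L₀) = 0.8188,
t_c = ln(1.837 × 0.8188) / (0.191 − 0.104) = ln(1.504) / 0.08700 = 0.4080/0.08700 = 4.690 d.
L(t_c) = L₀ e^(−k_1 t_c) = 14.5 × 0.6140 = 8.903 mg/L, and at the critical point k_a D_c = k_1 L, so D_c = (0.104/0.191) × 8.903 = 4.848 mg/L.
Minimum DO = C_s − D_c = 9.46 − 4.848 = 4.612 mg/L.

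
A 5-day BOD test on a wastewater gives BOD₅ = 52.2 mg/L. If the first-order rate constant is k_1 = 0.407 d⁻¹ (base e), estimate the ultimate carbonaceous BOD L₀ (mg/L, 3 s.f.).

L₀ ≈ 60.0 mg/L

BOD₅ = L₀(1 − e^(−5k_1)) ⇒ L₀ = BOD₅ / (1 − e^(−5×0.407))
= 52.2 / (1 − 0.1307) = 52.2 / 0.8693 = 60.05 mg/L.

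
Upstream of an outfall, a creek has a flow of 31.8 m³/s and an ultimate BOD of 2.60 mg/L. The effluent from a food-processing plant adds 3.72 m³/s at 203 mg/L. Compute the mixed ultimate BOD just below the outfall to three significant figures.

Flow-weighted mixing: C = (Q_r C_r + Q_w C_w)/(Q_r + Q_w)
= (31.8×2.60 + 3.72×203)/(31.8 + 3.72) = 837.8/35.52 = 23.59 mg/L.

23.6 mg/L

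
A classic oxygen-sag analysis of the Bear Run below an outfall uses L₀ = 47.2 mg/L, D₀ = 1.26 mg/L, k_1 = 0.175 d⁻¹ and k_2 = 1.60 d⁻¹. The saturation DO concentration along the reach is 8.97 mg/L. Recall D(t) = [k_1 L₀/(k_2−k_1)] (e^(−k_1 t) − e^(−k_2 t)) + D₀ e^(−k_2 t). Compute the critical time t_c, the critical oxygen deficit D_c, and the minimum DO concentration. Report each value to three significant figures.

t_c = [1/(k_2−k_1)] ln[(k_2/k_1)(1 − D₀(k_2−k_1)/(k_1 L₀))]
= [1/(1.60−0.175)] ln[(1.60/0.175)(1 − 1.26×1.425/(0.175×47.2))]
= (1/1.425) ln[9.143 × 0.7826] = 0.7018 × ln(7.155) = 0.7018 × 1.968 = 1.381 d.
D_c = (k_1/k_2) L₀ e^(−k_1 t_c) = (0.175/1.60) × 47.2 × e^(−0.175×1.381) = 0.1094 × 47.2 × 0.7853 = 4.054 mg/L.
Minimum DO = C_s − D_c = 8.97 − 4.054 = 4.916 mg/L.

t_c ≈ 1.38 d; D_c ≈ 4.05 mg/L; min DO ≈ 4.92 mg/L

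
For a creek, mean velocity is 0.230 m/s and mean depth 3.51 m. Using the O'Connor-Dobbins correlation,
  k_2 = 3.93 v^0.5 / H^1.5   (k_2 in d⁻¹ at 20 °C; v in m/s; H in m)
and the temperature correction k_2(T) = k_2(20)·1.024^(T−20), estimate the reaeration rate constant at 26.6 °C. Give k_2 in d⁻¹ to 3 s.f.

k_2 ≈ 0.335 d⁻¹

k_2(20) = 3.93 × 0.230^0.5 / 3.51^1.5 = 3.93 × 0.4796 / 6.576 = 0.2866 d⁻¹.
k_2(26.6) = 0.2866 × 1.024^(26.6−20) = 0.2866 × 1.169 = 0.3352 d⁻¹.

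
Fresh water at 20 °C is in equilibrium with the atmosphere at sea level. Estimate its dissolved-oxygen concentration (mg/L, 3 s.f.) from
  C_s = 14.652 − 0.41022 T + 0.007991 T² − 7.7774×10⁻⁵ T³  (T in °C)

C_s ≈ 9.02 mg/L

C_s = 14.652 − 0.41022×20 + 0.007991×20² − 7.7774×10⁻⁵×20³ = 9.022 mg/L.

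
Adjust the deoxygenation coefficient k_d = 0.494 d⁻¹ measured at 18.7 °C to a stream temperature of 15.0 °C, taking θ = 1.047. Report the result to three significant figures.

k_d ≈ 0.417 d⁻¹

k_d(T₂) = k_d(T₁) · θ^(T₂−T₁) = 0.494 × 1.047^(15.0−18.7)
= 0.494 × 1.047^-3.70 = 0.494 × 0.8437 = 0.4168 d⁻¹.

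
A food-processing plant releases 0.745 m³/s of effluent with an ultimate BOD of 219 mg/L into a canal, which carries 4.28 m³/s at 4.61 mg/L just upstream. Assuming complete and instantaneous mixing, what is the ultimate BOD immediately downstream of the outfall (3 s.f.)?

36.4 mg/L

Flow-weighted mixing: C = (Q_r C_r + Q_w C_w)/(Q_r + Q_w)
= (4.28×4.61 + 0.745×219)/(4.28 + 0.745) = 182.9/5.025 = 36.40 mg/L.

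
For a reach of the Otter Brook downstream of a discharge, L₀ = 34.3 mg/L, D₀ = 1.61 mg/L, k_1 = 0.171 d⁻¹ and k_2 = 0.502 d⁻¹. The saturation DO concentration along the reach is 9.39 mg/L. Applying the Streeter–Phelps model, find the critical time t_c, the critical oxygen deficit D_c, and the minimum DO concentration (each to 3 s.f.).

t_c ≈ 2.97 d; D_c ≈ 7.04 mg/L; min DO ≈ 2.35 mg/L

With k_2/k_1 = 2.936 and 1 − D₀(k_2−k_1)/(k_1 L₀) = 0.9091,
t_c = ln(2.936 × 0.9091) / (0.502 − 0.171) = ln(2.669) / 0.3310 = 0.9817/0.3310 = 2.966 d.
D_c = (k_1/k_2) L₀ e^(−k_1 t_c) = (0.171/0.502) × 34.3 × e^(−0.171×2.966) = 0.3406 × 34.3 × 0.6022 = 7.036 mg/L.
Minimum DO = C_s − D_c = 9.39 − 7.036 = 2.354 mg/L.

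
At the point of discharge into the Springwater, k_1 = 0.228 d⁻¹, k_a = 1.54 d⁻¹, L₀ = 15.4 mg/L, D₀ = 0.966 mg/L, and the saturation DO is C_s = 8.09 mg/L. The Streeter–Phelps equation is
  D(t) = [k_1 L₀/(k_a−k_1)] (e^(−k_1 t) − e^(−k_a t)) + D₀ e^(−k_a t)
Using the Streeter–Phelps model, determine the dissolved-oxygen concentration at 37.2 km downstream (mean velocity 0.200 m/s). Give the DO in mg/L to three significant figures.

DO ≈ 6.51 mg/L

Travel time t = x/v = 37.2 km / (0.200 m/s) = 37200 m / 0.200 m/s = 186000 s = 2.153 d.
k_1 L₀/(k_a−k_1) = 0.228×15.4/(1.54−0.228) = 3.511/1.312 = 2.676 mg/L.
e^(−k_1 t) = e^(−0.228×2.153) = 0.6121; e^(−k_a t) = e^(−1.54×2.153) = 0.03632.
D = 2.676 × (0.6121 − 0.03632) + 0.966 × 0.03632 = 1.541 + 0.03509 = 1.576 mg/L.
DO = C_s − D = 8.09 − 1.576 = 6.514 mg/L.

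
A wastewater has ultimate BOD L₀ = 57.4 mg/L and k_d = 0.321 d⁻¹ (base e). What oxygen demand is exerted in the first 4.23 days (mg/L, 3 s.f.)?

y ≈ 42.6 mg/L

y_t = L₀(1 − e^(−k_d t)) = 57.4 × (1 − e^(−0.321×4.23))
= 57.4 × (1 − 0.2572) = 57.4 × 0.7428 = 42.64 mg/L.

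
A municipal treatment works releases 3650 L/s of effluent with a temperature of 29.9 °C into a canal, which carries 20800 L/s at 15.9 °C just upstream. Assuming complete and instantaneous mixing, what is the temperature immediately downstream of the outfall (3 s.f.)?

Flow-weighted mixing: C = (Q_r C_r + Q_w C_w)/(Q_r + Q_w)
= (20800×15.9 + 3650×29.9)/(20800 + 3650) = 439900/24450 = 17.99 °C.

18.0 °C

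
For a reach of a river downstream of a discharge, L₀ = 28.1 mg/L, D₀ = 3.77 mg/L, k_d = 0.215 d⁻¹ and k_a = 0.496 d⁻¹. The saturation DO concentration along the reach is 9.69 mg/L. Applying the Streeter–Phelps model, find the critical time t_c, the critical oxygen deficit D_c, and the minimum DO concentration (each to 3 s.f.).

t_c ≈ 2.29 d; D_c ≈ 7.45 mg/L; min DO ≈ 2.24 mg/L

t_c = [1/(k_a−k_d)] ln[(k_a/k_d)(1 − D₀(k_a−k_d)/(k_d L₀))]
= [1/(0.496−0.215)] ln[(0.496/0.215)(1 − 3.77×0.2810/(0.215×28.1))]
= (1/0.2810) ln[2.307 × 0.8247] = 3.559 × ln(1.902) = 3.559 × 0.6431 = 2.289 d.
L(t_c) = L₀ e^(−k_d t_c) = 28.1 × 0.6114 = 17.18 mg/L, and at the critical point k_a D_c = k_d L, so D_c = (0.215/0.496) × 17.18 = 7.447 mg/L.
Minimum DO = C_s − D_c = 9.69 − 7.447 = 2.243 mg/L.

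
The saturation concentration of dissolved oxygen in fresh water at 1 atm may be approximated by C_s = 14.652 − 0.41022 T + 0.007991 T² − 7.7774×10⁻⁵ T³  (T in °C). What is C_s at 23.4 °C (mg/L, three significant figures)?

C_s ≈ 8.43 mg/L

C_s = 14.652 − 0.41022×23.4 + 0.007991×23.4² − 7.7774×10⁻⁵×23.4³ = 8.432 mg/L.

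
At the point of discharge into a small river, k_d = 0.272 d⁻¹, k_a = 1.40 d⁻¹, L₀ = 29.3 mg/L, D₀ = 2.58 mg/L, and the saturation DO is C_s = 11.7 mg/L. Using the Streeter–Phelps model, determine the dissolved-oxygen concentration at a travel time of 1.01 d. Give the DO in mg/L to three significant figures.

DO ≈ 7.42 mg/L

k_d L₀/(k_a−k_d) = 0.272×29.3/(1.40−0.272) = 7.970/1.128 = 7.065 mg/L.
e^(−k_d t) = e^(−0.272×1.010) = 0.7598; e^(−k_a t) = e^(−1.40×1.010) = 0.2432.
D = 7.065 × (0.7598 − 0.2432) + 2.58 × 0.2432 = 3.650 + 0.6274 = 4.277 mg/L.
DO = C_s − D = 11.7 − 4.277 = 7.423 mg/L.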